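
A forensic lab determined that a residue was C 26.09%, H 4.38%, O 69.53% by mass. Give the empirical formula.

CH2O2

Assume 100 g: 26.09 g C, 4.38 g H, 69.53 g O.
Moles — C: 26.09 / 12.01 = 2.172 mol; H: 4.38 / 1.008 = 4.345 mol; O: 69.53 / 16.00 = 4.346 mol
Ratios (÷ 2.172): C 1.000, H 2.000, O 2.000
Ratio ≈ 1:2:2, so the empirical formula is CH2O2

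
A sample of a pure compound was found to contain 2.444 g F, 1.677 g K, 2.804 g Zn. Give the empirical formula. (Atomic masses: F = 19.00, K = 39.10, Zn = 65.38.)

F3KZn

n(F) = 2.444/19.00 = 0.1286, n(K) = 1.677/39.10 = 0.04289, n(Zn) = 2.804/65.38 = 0.04289
Ratios (÷ 0.04289): F 2.999, K 1.000, Zn 1.000
Ratio ≈ 3:1:1, so the empirical formula is F3KZn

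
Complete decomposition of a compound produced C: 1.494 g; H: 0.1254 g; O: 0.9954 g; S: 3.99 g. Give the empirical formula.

C2H2OS2

n(C) = 1.494/12.01 = 0.1244, n(H) = 0.1254/1.008 = 0.1244, n(O) = 0.9954/16.00 = 0.06221, n(S) = 3.99/32.07 = 0.1244
Ratios (÷ 0.06221): C 2.000, H 2.000, O 1.000, S 2.000
≈ 2:2:1:2 → C2H2OS2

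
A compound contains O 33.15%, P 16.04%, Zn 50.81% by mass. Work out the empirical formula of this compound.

O8P2Zn3

Assume 100 g: 33.15 g O, 16.04 g P, 50.81 g Zn.
O: 33.15 g ÷ 16.00 g/mol = 2.072 mol
P: 16.04 g ÷ 30.97 g/mol = 0.5179 mol
Zn: 50.81 g ÷ 65.38 g/mol = 0.7771 mol
Smallest is P at 0.5179 mol; normalising gives O 4.000, P 1.000, Zn 1.501
Scaling by 2: O 8.00, P 2.00, Zn 3.00 → O8P2Zn3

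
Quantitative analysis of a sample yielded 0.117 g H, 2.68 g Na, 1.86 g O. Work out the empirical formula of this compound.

H: 0.117 g ÷ 1.008 g/mol = 0.1161 mol
Na: 2.68 g ÷ 22.99 g/mol = 0.1166 mol
O: 1.86 g ÷ 16.00 g/mol = 0.1163 mol
Divide by the smallest (0.1161 mol H): H 1.000, Na 1.004, O 1.002
→ HNaO

HNaO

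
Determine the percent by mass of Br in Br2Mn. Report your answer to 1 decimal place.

74.4%

Molar mass = 2(79.90) + 1(54.94) = 214.740 g/mol
Mass of Br per mole = 2 × 79.90 = 159.800 g
% Br = 159.800 / 214.740 × 100 = 74.4%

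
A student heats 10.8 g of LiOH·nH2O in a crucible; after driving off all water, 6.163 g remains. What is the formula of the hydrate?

Mass of water lost = 10.8 − 6.163 = 4.637 g → 4.637 / 18.02 = 0.2573 mol H2O
Molar mass of LiOH = 23.95 g/mol → mol LiOH = 6.163 / 23.95 = 0.2573
n = 0.2573 / 0.2573 = 1.00 ≈ 1 → LiOH·H2O

LiOH·H2O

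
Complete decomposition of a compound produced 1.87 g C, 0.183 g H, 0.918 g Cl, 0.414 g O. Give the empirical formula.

Moles — C: 1.87 / 12.01 = 0.1557 mol; H: 0.183 / 1.008 = 0.1815 mol; Cl: 0.918 / 35.45 = 0.0259 mol; O: 0.414 / 16.00 = 0.02587 mol
Ratios (÷ 0.02587): C 6.018, H 7.016, Cl 1.001, O 1.000
→ C6H7ClO

C6H7ClO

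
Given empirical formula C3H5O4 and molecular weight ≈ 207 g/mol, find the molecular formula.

Empirical-formula mass = 105.07 g/mol
n = 207 / 105.07 = 1.97 ≈ 2
Molecular formula = (C3H5O4)2 = C6H10O8

C6H10O8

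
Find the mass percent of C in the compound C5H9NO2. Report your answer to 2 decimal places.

52.16%

Molar mass = 5(12.01) + 9(1.008) + 1(14.01) + 2(16.00) = 115.132 g/mol
Mass of C per mole = 5 × 12.01 = 60.050 g
% C = 60.050 / 115.132 × 100 = 52.16%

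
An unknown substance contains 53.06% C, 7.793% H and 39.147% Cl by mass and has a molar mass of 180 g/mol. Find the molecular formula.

Assume 100 g: 53.06 g C, 7.793 g H, 39.147 g Cl.
C: 53.06 g ÷ 12.01 g/mol = 4.418 mol
H: 7.793 g ÷ 1.008 g/mol = 7.731 mol
Cl: 39.147 g ÷ 35.45 g/mol = 1.104 mol
Smallest is Cl at 1.104 mol; normalising gives C 4.001, H 7.001, Cl 1.000
→ C4H7Cl
Empirical-formula mass = 90.55 g/mol
n = 180 / 90.55 = 1.99 ≈ 2
Molecular formula = (C4H7Cl)×2 = C8H14Cl2

C8H14Cl2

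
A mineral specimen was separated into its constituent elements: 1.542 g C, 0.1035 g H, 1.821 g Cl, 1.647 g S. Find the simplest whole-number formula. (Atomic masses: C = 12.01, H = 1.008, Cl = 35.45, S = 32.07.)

C5H4Cl2S2

C: 1.542 g ÷ 12.01 g/mol = 0.1284 mol
H: 0.1035 g ÷ 1.008 g/mol = 0.1027 mol
Cl: 1.821 g ÷ 35.45 g/mol = 0.05137 mol
S: 1.647 g ÷ 32.07 g/mol = 0.05136 mol
Divide by the smallest (0.05136 mol S): C 2.500, H 1.999, Cl 1.000, S 1.000
×2: C 5.00, H 4.00, Cl 2.00, S 2.00 → C5H4Cl2S2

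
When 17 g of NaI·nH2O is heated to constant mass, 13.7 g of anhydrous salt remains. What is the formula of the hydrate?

Mass of water lost = 17 − 13.7 = 3.3 g → 3.3 / 18.02 = 0.1831 mol H2O
Molar mass of NaI = 149.89 g/mol → mol NaI = 13.7 / 149.89 = 0.0914
n = 0.1831 / 0.0914 = 2.00 ≈ 2 → NaI·2H2O

NaI·2H2O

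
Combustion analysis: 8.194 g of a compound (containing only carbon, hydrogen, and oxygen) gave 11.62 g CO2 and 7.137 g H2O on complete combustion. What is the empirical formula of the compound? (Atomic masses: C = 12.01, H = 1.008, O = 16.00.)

CH3O

mol C = 11.62 / 44.01 = 0.2640; mass C = 0.2640 × 12.01 = 3.171 g
mol H = 2 × (7.137 / 18.02) = 0.7921; mass H = 0.7921 × 1.008 = 0.7985 g
mass O = 8.194 − (3.969) = 4.225 g → mol O = 0.2640
Ratios (÷ 0.264): C 1.000, H 3.000, O 1.000
≈ 1:3:1 → CH3O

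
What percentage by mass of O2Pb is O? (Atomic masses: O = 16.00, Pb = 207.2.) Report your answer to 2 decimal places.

Molar mass = 2(16.00) + 1(207.2) = 239.200 g/mol
Mass of O per mole = 2 × 16.00 = 32.000 g
% O = 32.000 / 239.200 × 100 = 13.38%

13.38%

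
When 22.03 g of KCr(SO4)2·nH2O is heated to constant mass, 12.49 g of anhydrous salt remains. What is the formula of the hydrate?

Mass of water lost = 22.03 − 12.49 = 9.54 g → 9.54 / 18.02 = 0.5294 mol H2O
Molar mass of KCr(SO4)2 = 283.24 g/mol → mol KCr(SO4)2 = 12.49 / 283.24 = 0.0441
n = 0.5294 / 0.0441 = 12.01 ≈ 12 → KCr(SO4)2·12H2O

KCr(SO4)2·12H2O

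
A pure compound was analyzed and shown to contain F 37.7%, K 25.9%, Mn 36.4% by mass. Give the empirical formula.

Assume 100 g: 37.7 g F, 25.9 g K, 36.4 g Mn.
n(F) = 37.7/19.00 = 1.984, n(K) = 25.9/39.10 = 0.6624, n(Mn) = 36.4/54.94 = 0.6625
Divide by the smallest (0.6624 mol K): F 2.995, K 1.000, Mn 1.000
Ratio ≈ 3:1:1, so the empirical formula is F3KMn

F3KMn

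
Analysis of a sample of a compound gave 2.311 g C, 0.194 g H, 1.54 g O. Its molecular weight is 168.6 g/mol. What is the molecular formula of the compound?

C: 2.311 g ÷ 12.01 g/mol = 0.1924 mol
H: 0.194 g ÷ 1.008 g/mol = 0.1925 mol
O: 1.54 g ÷ 16.00 g/mol = 0.09625 mol
Ratios (÷ 0.09625): C 1.999, H 2.000, O 1.000
→ C2H2O
Empirical-formula mass = 42.04 g/mol
n = 168.6 / 42.04 = 4.01 ≈ 4
Molecular formula = (C2H2O)×4 = C8H8O4

C8H8O4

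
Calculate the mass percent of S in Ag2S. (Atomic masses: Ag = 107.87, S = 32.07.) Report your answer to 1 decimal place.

12.9%

Molar mass = 2(107.87) + 1(32.07) = 247.810 g/mol
Mass of S per mole = 1 × 32.07 = 32.070 g
% S = 32.070 / 247.810 × 100 = 12.9%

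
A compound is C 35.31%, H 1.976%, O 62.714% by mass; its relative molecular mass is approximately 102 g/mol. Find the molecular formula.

Assume 100 g: 35.31 g C, 1.976 g H, 62.714 g O.
Moles — C: 35.31 / 12.01 = 2.94 mol; H: 1.976 / 1.008 = 1.96 mol; O: 62.714 / 16.00 = 3.92 mol
Divide by the smallest (1.96 mol H): C 1.500, H 1.000, O 1.999
Scaling by 2: C 3.00, H 2.00, O 4.00 → C3H2O4
Empirical-formula mass = 102.05 g/mol
n = 102 / 102.05 = 1.00 ≈ 1
Molecular formula = empirical formula = C3H2O4

C3H2O4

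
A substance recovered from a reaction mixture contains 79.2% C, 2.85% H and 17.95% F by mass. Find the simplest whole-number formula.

Assume 100 g: 79.2 g C, 2.85 g H, 17.95 g F.
n(C) = 79.2/12.01 = 6.595, n(H) = 2.85/1.008 = 2.827, n(F) = 17.95/19.00 = 0.9447
Divide by the smallest (0.9447 mol F): C 6.980, H 2.993, F 1.000
≈ 7:3:1 → C7H3F

C7H3F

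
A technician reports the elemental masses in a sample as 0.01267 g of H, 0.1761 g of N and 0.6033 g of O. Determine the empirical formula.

n(H) = 0.01267/1.008 = 0.01257, n(N) = 0.1761/14.01 = 0.01257, n(O) = 0.6033/16.00 = 0.03771
Divide by the smallest (0.01257 mol H): H 1.000, N 1.000, O 3.000
→ HNO3

HNO3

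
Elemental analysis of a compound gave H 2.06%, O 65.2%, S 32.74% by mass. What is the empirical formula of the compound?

H2O4S

Assume 100 g: 2.06 g H, 65.2 g O, 32.74 g S.
Moles — H: 2.06 / 1.008 = 2.044 mol; O: 65.2 / 16.00 = 4.075 mol; S: 32.74 / 32.07 = 1.021 mol
Smallest is S at 1.021 mol; normalising gives H 2.002, O 3.992, S 1.000
Ratio ≈ 2:4:1, so the empirical formula is H2O4S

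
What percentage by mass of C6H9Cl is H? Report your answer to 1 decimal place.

7.8%

Molar mass = 6(12.01) + 9(1.008) + 1(35.45) = 116.582 g/mol
Mass of H per mole = 9 × 1.008 = 9.072 g
% H = 9.072 / 116.582 × 100 = 7.8%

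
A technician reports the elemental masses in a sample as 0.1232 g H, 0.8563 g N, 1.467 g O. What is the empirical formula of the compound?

H4N2O3

H: 0.1232 g ÷ 1.008 g/mol = 0.1222 mol
N: 0.8563 g ÷ 14.01 g/mol = 0.06112 mol
O: 1.467 g ÷ 16.00 g/mol = 0.09169 mol
Ratios (÷ 0.06112): H 2.000, N 1.000, O 1.500
Scaling by 2: H 4.00, N 2.00, O 3.00 → H4N2O3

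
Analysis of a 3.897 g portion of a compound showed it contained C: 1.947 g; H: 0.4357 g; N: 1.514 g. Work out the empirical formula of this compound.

n(C) = 1.947/12.01 = 0.1621, n(H) = 0.4357/1.008 = 0.4322, n(N) = 1.514/14.01 = 0.1081
Divide by the smallest (0.1081 mol N): C 1.500, H 4.000, N 1.000
×2: C 3.00, H 8.00, N 2.00 → C3H8N2

C3H8N2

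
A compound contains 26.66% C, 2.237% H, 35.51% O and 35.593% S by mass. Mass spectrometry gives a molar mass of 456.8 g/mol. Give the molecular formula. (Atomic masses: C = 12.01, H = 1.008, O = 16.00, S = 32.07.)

C10H10O10S5

Assume 100 g: 26.66 g C, 2.237 g H, 35.51 g O, 35.593 g S.
Moles — C: 26.66 / 12.01 = 2.22 mol; H: 2.237 / 1.008 = 2.219 mol; O: 35.51 / 16.00 = 2.219 mol; S: 35.593 / 32.07 = 1.11 mol
Ratios (÷ 1.11): C 2.000, H 2.000, O 2.000, S 1.000
→ C2H2O2S
Empirical-formula mass = 90.11 g/mol
n = 456.8 / 90.11 = 5.07 ≈ 5
Molecular formula = (C2H2O2S)×5 = C10H10O10S5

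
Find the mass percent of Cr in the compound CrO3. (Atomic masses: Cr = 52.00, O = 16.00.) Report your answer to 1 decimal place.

Molar mass = 1(52.00) + 3(16.00) = 100.000 g/mol
Mass of Cr per mole = 1 × 52.00 = 52.000 g
% Cr = 52.000 / 100.000 × 100 = 52.0%

52.0%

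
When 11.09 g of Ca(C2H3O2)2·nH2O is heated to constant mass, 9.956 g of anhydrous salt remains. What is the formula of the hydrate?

Ca(C2H3O2)2·H2O

Mass of water lost = 11.09 − 9.956 = 1.134 g → 1.134 / 18.02 = 0.06293 mol H2O
Molar mass of Ca(C2H3O2)2 = 158.17 g/mol → mol Ca(C2H3O2)2 = 9.956 / 158.17 = 0.06295
n = 0.06293 / 0.06295 = 1.00 ≈ 1 → Ca(C2H3O2)2·H2O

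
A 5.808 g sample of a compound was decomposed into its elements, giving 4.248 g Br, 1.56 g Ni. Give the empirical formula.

n(Br) = 4.248/79.90 = 0.05317, n(Ni) = 1.56/58.69 = 0.02658
Divide by the smallest (0.02658 mol Ni): Br 2.000, Ni 1.000
→ Br2Ni

Br2Ni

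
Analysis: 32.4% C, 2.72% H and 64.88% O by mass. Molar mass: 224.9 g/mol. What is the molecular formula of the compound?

Assume 100 g: 32.4 g C, 2.72 g H, 64.88 g O.
C: 32.4 g ÷ 12.01 g/mol = 2.698 mol
H: 2.72 g ÷ 1.008 g/mol = 2.698 mol
O: 64.88 g ÷ 16.00 g/mol = 4.055 mol
Smallest is C at 2.698 mol; normalising gives C 1.000, H 1.000, O 1.503
Multiply by 2: C 2.00, H 2.00, O 3.01 → C2H2O3
Empirical-formula mass = 74.04 g/mol
n = 224.9 / 74.04 = 3.04 ≈ 3
Molecular formula = (C2H2O3)×3 = C6H6O9

C6H6O9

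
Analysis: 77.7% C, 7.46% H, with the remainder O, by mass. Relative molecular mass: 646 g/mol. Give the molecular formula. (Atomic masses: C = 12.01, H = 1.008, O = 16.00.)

C42H48O6

Assume 100 g: 77.7 g C, 7.46 g H, 14.84 g O.
Moles — C: 77.7 / 12.01 = 6.47 mol; H: 7.46 / 1.008 = 7.401 mol; O: 14.84 / 16.00 = 0.9275 mol
Smallest is O at 0.9275 mol; normalising gives C 6.975, H 7.979, O 1.000
≈ 7:8:1 → C7H8O
Empirical-formula mass = 108.13 g/mol
n = 646 / 108.13 = 5.97 ≈ 6
Molecular formula = (C7H8O)×6 = C42H48O6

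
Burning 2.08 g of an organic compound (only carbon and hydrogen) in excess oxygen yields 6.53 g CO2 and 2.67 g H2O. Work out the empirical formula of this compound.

mol C = 6.53 / 44.01 = 0.1484; mass C = 0.1484 × 12.01 = 1.782 g
mol H = 2 × (2.67 / 18.02) = 0.2963; mass H = 0.2963 × 1.008 = 0.2987 g
Divide by the smallest (0.1484 mol C): C 1.000, H 1.997
→ CH2

CH2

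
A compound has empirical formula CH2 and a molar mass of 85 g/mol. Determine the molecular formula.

C6H12

Empirical-formula mass = 14.03 g/mol
n = 85 / 14.03 = 6.06 ≈ 6
Molecular formula = (CH2)6 = C6H12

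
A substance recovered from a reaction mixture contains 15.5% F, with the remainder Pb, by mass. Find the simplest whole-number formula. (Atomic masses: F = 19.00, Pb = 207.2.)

Assume 100 g: 15.5 g F, 84.5 g Pb.
Moles — F: 15.5 / 19.00 = 0.8158 mol; Pb: 84.5 / 207.2 = 0.4078 mol
Smallest is Pb at 0.4078 mol; normalising gives F 2.000, Pb 1.000
→ F2Pb

F2Pb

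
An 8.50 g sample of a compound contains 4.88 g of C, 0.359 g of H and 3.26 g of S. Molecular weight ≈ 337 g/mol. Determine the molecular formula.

C: 4.88 g ÷ 12.01 g/mol = 0.4063 mol
H: 0.359 g ÷ 1.008 g/mol = 0.3562 mol
S: 3.26 g ÷ 32.07 g/mol = 0.1017 mol
Smallest is S at 0.1017 mol; normalising gives C 3.997, H 3.504, S 1.000
Multiply by 2: C 7.99, H 7.01, S 2.00 → C8H7S2
Empirical-formula mass = 167.28 g/mol
n = 337 / 167.28 = 2.01 ≈ 2
Molecular formula = (C8H7S2)×2 = C16H14S4

C16H14S4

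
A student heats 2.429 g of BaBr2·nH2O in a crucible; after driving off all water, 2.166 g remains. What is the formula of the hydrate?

Mass of water lost = 2.429 − 2.166 = 0.263 g → 0.263 / 18.02 = 0.01459 mol H2O
Molar mass of BaBr2 = 297.13 g/mol → mol BaBr2 = 2.166 / 297.13 = 0.00729
n = 0.01459 / 0.00729 = 2.00 ≈ 2 → BaBr2·2H2O

BaBr2·2H2O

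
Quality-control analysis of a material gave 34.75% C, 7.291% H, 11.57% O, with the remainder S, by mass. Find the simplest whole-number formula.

Assume 100 g: 34.75 g C, 7.291 g H, 11.57 g O, 46.389 g S.
C: 34.75 g ÷ 12.01 g/mol = 2.893 mol
H: 7.291 g ÷ 1.008 g/mol = 7.233 mol
O: 11.57 g ÷ 16.00 g/mol = 0.7231 mol
S: 46.389 g ÷ 32.07 g/mol = 1.446 mol
Ratios (÷ 0.7231): C 4.001, H 10.003, O 1.000, S 2.000
≈ 4:10:1:2 → C4H10OS2

C4H10OS2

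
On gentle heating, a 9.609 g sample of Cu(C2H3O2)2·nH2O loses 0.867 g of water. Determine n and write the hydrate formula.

Mass of anhydrous Cu(C2H3O2)2 = 9.609 − 0.867 = 8.742 g
mol H2O = 0.867 / 18.02 = 0.04811
Molar mass of Cu(C2H3O2)2 = 181.64 g/mol → mol Cu(C2H3O2)2 = 8.742 / 181.64 = 0.04813
n = 0.04811 / 0.04813 = 1.00 ≈ 1 → Cu(C2H3O2)2·H2O

Cu(C2H3O2)2·H2O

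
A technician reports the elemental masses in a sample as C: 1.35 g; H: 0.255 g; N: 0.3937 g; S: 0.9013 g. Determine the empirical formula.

C4H9NS

C: 1.35 g ÷ 12.01 g/mol = 0.1124 mol
H: 0.255 g ÷ 1.008 g/mol = 0.253 mol
N: 0.3937 g ÷ 14.01 g/mol = 0.0281 mol
S: 0.9013 g ÷ 32.07 g/mol = 0.0281 mol
Smallest is N at 0.0281 mol; normalising gives C 4.000, H 9.002, N 1.000, S 1.000
≈ 4:9:1:1 → C4H9NS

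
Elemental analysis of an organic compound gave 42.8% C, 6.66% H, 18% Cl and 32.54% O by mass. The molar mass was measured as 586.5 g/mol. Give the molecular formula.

Assume 100 g: 42.8 g C, 6.66 g H, 18 g Cl, 32.54 g O.
C: 42.8 g ÷ 12.01 g/mol = 3.564 mol
H: 6.66 g ÷ 1.008 g/mol = 6.607 mol
Cl: 18 g ÷ 35.45 g/mol = 0.5078 mol
O: 32.54 g ÷ 16.00 g/mol = 2.034 mol
Smallest is Cl at 0.5078 mol; normalising gives C 7.019, H 13.012, Cl 1.000, O 4.005
Ratio ≈ 7:13:1:4, so the empirical formula is C7H13ClO4
Empirical-formula mass = 196.62 g/mol
n = 586.5 / 196.62 = 2.98 ≈ 3
Molecular formula = (C7H13ClO4)×3 = C21H39Cl3O12

C21H39Cl3O12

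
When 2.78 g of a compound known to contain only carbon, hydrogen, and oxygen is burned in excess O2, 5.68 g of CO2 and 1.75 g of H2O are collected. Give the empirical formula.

C2H3O

mol C = 5.68 / 44.01 = 0.1291; mass C = 0.1291 × 12.01 = 1.550 g
mol H = 2 × (1.75 / 18.02) = 0.1942; mass H = 0.1942 × 1.008 = 0.1958 g
mass O = 2.78 − (1.746) = 1.034 g → mol O = 0.06464
Ratios (÷ 0.06464): C 1.997, H 3.005, O 1.000
≈ 2:3:1 → C2H3O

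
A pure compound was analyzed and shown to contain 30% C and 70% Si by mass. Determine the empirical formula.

Assume 100 g: 30 g C, 70 g Si.
n(C) = 30/12.01 = 2.498, n(Si) = 70/28.09 = 2.492
Divide by the smallest (2.492 mol Si): C 1.002, Si 1.000
Ratio ≈ 1:1, so the empirical formula is CSi

CSi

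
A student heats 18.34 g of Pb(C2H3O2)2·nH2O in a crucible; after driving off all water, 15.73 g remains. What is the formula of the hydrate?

Mass of water lost = 18.34 − 15.73 = 2.61 g → 2.61 / 18.02 = 0.1448 mol H2O
Molar mass of Pb(C2H3O2)2 = 325.29 g/mol → mol Pb(C2H3O2)2 = 15.73 / 325.29 = 0.04836
n = 0.1448 / 0.04836 = 3.00 ≈ 3 → Pb(C2H3O2)2·3H2O

Pb(C2H3O2)2·3H2O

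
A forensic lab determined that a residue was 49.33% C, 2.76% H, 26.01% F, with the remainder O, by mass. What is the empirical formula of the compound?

C3H2FO

Assume 100 g: 49.33 g C, 2.76 g H, 26.01 g F, 21.9 g O.
n(C) = 49.33/12.01 = 4.107, n(H) = 2.76/1.008 = 2.738, n(F) = 26.01/19.00 = 1.369, n(O) = 21.9/16.00 = 1.369
Ratios (÷ 1.369): C 3.001, H 2.000, F 1.000, O 1.000
Ratio ≈ 3:2:1:1, so the empirical formula is C3H2FO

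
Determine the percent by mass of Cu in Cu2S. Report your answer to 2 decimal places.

79.85%

Molar mass = 2(63.55) + 1(32.07) = 159.170 g/mol
Mass of Cu per mole = 2 × 63.55 = 127.100 g
% Cu = 127.100 / 159.170 × 100 = 79.85%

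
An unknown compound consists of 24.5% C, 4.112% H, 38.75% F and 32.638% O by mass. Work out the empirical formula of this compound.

Assume 100 g: 24.5 g C, 4.112 g H, 38.75 g F, 32.638 g O.
C: 24.5 g ÷ 12.01 g/mol = 2.04 mol
H: 4.112 g ÷ 1.008 g/mol = 4.079 mol
F: 38.75 g ÷ 19.00 g/mol = 2.039 mol
O: 32.638 g ÷ 16.00 g/mol = 2.04 mol
Ratios (÷ 2.039): C 1.000, H 2.000, F 1.000, O 1.000
→ CH2FO

CH2FO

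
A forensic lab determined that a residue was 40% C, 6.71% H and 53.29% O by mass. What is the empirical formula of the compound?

Assume 100 g: 40 g C, 6.71 g H, 53.29 g O.
C: 40 g ÷ 12.01 g/mol = 3.331 mol
H: 6.71 g ÷ 1.008 g/mol = 6.657 mol
O: 53.29 g ÷ 16.00 g/mol = 3.331 mol
Smallest is C at 3.331 mol; normalising gives C 1.000, H 1.999, O 1.000
Ratio ≈ 1:2:1, so the empirical formula is CH2O

CH2O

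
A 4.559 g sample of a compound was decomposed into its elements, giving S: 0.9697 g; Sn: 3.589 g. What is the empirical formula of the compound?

SSn

S: 0.9697 g ÷ 32.07 g/mol = 0.03024 mol
Sn: 3.589 g ÷ 118.71 g/mol = 0.03023 mol
Divide by the smallest (0.03023 mol Sn): S 1.000, Sn 1.000
→ SSn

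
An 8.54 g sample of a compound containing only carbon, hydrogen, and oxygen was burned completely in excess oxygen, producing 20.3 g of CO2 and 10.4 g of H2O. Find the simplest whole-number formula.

mol C = 20.3 / 44.01 = 0.4613; mass C = 0.4613 × 12.01 = 5.540 g
mol H = 2 × (10.4 / 18.02) = 1.154; mass H = 1.154 × 1.008 = 1.164 g
mass O = 8.54 − (6.703) = 1.837 g → mol O = 0.1148
Divide by the smallest (0.1148 mol O): C 4.018, H 10.055, O 1.000
→ C4H10O

C4H10O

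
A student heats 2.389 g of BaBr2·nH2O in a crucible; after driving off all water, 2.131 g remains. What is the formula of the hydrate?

BaBr2·2H2O

Mass of water lost = 2.389 − 2.131 = 0.258 g → 0.258 / 18.02 = 0.01432 mol H2O
Molar mass of BaBr2 = 297.13 g/mol → mol BaBr2 = 2.131 / 297.13 = 0.007172
n = 0.01432 / 0.007172 = 2.00 ≈ 2 → BaBr2·2H2O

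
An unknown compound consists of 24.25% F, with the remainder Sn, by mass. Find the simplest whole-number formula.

Assume 100 g: 24.25 g F, 75.75 g Sn.
n(F) = 24.25/19.00 = 1.276, n(Sn) = 75.75/118.71 = 0.6381
Divide by the smallest (0.6381 mol Sn): F 2.000, Sn 1.000
≈ 2:1 → F2Sn

F2Sn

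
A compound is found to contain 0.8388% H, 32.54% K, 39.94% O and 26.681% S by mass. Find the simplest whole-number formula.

HKO3S

Assume 100 g: 0.8388 g H, 32.54 g K, 39.94 g O, 26.681 g S.
Moles — H: 0.8388 / 1.008 = 0.8321 mol; K: 32.54 / 39.10 = 0.8322 mol; O: 39.94 / 16.00 = 2.496 mol; S: 26.681 / 32.07 = 0.832 mol
Smallest is S at 0.832 mol; normalising gives H 1.000, K 1.000, O 3.000, S 1.000
Ratio ≈ 1:1:3:1, so the empirical formula is HKO3S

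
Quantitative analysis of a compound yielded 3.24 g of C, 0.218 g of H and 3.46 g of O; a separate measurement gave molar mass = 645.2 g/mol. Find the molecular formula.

n(C) = 3.24/12.01 = 0.2698, n(H) = 0.218/1.008 = 0.2163, n(O) = 3.46/16.00 = 0.2162
Ratios (÷ 0.2162): C 1.248, H 1.000, O 1.000
×4: C 4.99, H 4.00, O 4.00 → C5H4O4
Empirical-formula mass = 128.08 g/mol
n = 645.2 / 128.08 = 5.04 ≈ 5
Molecular formula = (C5H4O4)×5 = C25H20O20

C25H20O20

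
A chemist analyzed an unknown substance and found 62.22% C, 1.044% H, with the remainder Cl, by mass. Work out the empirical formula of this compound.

Assume 100 g: 62.22 g C, 1.044 g H, 36.736 g Cl.
Moles — C: 62.22 / 12.01 = 5.181 mol; H: 1.044 / 1.008 = 1.036 mol; Cl: 36.736 / 35.45 = 1.036 mol
Smallest is H at 1.036 mol; normalising gives C 5.002, H 1.000, Cl 1.001
Ratio ≈ 5:1:1, so the empirical formula is C5HCl

C5HCl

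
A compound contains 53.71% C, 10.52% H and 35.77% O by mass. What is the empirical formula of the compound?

Assume 100 g: 53.71 g C, 10.52 g H, 35.77 g O.
Moles — C: 53.71 / 12.01 = 4.472 mol; H: 10.52 / 1.008 = 10.44 mol; O: 35.77 / 16.00 = 2.236 mol
Divide by the smallest (2.236 mol O): C 2.000, H 4.668, O 1.000
Scaling by 3: C 6.00, H 14.00, O 3.00 → C6H14O3

C6H14O3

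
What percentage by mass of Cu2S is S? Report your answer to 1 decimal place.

20.1%

Molar mass = 2(63.55) + 1(32.07) = 159.170 g/mol
Mass of S per mole = 1 × 32.07 = 32.070 g
% S = 32.070 / 159.170 × 100 = 20.1%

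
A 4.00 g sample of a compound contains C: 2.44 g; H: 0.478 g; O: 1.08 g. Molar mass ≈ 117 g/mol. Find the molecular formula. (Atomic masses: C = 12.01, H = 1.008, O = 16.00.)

C: 2.44 g ÷ 12.01 g/mol = 0.2032 mol
H: 0.478 g ÷ 1.008 g/mol = 0.4742 mol
O: 1.08 g ÷ 16.00 g/mol = 0.0675 mol
Ratios (÷ 0.0675): C 3.010, H 7.025, O 1.000
≈ 3:7:1 → C3H7O
Empirical-formula mass = 59.09 g/mol
n = 117 / 59.09 = 1.98 ≈ 2
Molecular formula = (C3H7O)×2 = C6H14O2

C6H14O2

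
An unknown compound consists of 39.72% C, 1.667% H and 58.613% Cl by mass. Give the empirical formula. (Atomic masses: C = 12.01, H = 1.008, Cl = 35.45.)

C2HCl

Assume 100 g: 39.72 g C, 1.667 g H, 58.613 g Cl.
Moles — C: 39.72 / 12.01 = 3.307 mol; H: 1.667 / 1.008 = 1.654 mol; Cl: 58.613 / 35.45 = 1.653 mol
Divide by the smallest (1.653 mol Cl): C 2.000, H 1.000, Cl 1.000
Ratio ≈ 2:1:1, so the empirical formula is C2HCl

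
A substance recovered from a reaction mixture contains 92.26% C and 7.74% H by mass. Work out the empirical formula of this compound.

CH

Assume 100 g: 92.26 g C, 7.74 g H.
n(C) = 92.26/12.01 = 7.682, n(H) = 7.74/1.008 = 7.679
Divide by the smallest (7.679 mol H): C 1.000, H 1.000
Ratio ≈ 1:1, so the empirical formula is CH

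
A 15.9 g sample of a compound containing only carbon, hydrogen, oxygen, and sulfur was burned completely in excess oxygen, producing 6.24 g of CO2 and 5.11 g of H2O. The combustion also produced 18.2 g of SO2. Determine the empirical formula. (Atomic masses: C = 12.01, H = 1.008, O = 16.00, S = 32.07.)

CH4O2S2

mol C = 6.24 / 44.01 = 0.1418; mass C = 0.1418 × 12.01 = 1.703 g
mol H = 2 × (5.11 / 18.02) = 0.5671; mass H = 0.5671 × 1.008 = 0.5717 g
mol S = 18.2 / 64.07 = 0.2841; mass S = 9.110 g
mass O = 15.9 − (11.38) = 4.516 g → mol O = 0.2822
Ratios (÷ 0.1418): C 1.000, H 4.000, O 1.990, S 2.003
≈ 1:4:2:2 → CH4O2S2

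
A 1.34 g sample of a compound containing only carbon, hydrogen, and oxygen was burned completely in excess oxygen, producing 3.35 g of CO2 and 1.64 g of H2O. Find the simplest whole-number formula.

C5H12O

mol C = 3.35 / 44.01 = 0.07612; mass C = 0.07612 × 12.01 = 0.9142 g
mol H = 2 × (1.64 / 18.02) = 0.1820; mass H = 0.1820 × 1.008 = 0.1835 g
mass O = 1.34 − (1.098) = 0.2423 g → mol O = 0.01515
Ratios (÷ 0.01515): C 5.026, H 12.018, O 1.000
→ C5H12O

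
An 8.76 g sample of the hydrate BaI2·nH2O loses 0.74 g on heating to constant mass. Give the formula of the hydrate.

BaI2·2H2O

Mass of anhydrous BaI2 = 8.76 − 0.74 = 8.02 g
mol H2O = 0.74 / 18.02 = 0.04107
Molar mass of BaI2 = 391.13 g/mol → mol BaI2 = 8.02 / 391.13 = 0.0205
n = 0.04107 / 0.0205 = 2.00 ≈ 2 → BaI2·2H2O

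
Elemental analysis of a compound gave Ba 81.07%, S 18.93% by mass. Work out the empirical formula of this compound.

Assume 100 g: 81.07 g Ba, 18.93 g S.
n(Ba) = 81.07/137.33 = 0.5903, n(S) = 18.93/32.07 = 0.5903
Smallest is S at 0.5903 mol; normalising gives Ba 1.000, S 1.000
Ratio ≈ 1:1, so the empirical formula is BaS

BaS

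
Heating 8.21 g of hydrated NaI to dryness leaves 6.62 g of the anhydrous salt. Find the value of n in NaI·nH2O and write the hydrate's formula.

NaI·2H2O

Mass of water lost = 8.21 − 6.62 = 1.59 g → 1.59 / 18.02 = 0.08824 mol H2O
Molar mass of NaI = 149.89 g/mol → mol NaI = 6.62 / 149.89 = 0.04417
n = 0.08824 / 0.04417 = 2.00 ≈ 2 → NaI·2H2O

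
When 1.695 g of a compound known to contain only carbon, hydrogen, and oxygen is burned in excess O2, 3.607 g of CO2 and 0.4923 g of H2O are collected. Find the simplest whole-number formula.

mol C = 3.607 / 44.01 = 0.08196; mass C = 0.08196 × 12.01 = 0.9843 g
mol H = 2 × (0.4923 / 18.02) = 0.05464; mass H = 0.05464 × 1.008 = 0.05508 g
mass O = 1.695 − (1.039) = 0.6556 g → mol O = 0.04098
Ratios (÷ 0.04098): C 2.000, H 1.333, O 1.000
×3: C 6.00, H 4.00, O 3.00 → C6H4O3

C6H4O3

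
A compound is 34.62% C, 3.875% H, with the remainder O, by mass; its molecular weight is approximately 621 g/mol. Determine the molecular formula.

C18H24O24

Assume 100 g: 34.62 g C, 3.875 g H, 61.505 g O.
C: 34.62 g ÷ 12.01 g/mol = 2.883 mol
H: 3.875 g ÷ 1.008 g/mol = 3.844 mol
O: 61.505 g ÷ 16.00 g/mol = 3.844 mol
Divide by the smallest (2.883 mol C): C 1.000, H 1.334, O 1.334
×3: C 3.00, H 4.00, O 4.00 → C3H4O4
Empirical-formula mass = 104.06 g/mol
n = 621 / 104.06 = 5.97 ≈ 6
Molecular formula = (C3H4O4)×6 = C18H24O24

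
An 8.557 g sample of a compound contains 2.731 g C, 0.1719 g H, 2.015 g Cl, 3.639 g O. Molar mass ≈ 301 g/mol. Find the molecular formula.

C: 2.731 g ÷ 12.01 g/mol = 0.2274 mol
H: 0.1719 g ÷ 1.008 g/mol = 0.1705 mol
Cl: 2.015 g ÷ 35.45 g/mol = 0.05684 mol
O: 3.639 g ÷ 16.00 g/mol = 0.2274 mol
Ratios (÷ 0.05684): C 4.001, H 3.000, Cl 1.000, O 4.001
≈ 4:3:1:4 → C4H3ClO4
Empirical-formula mass = 150.51 g/mol
n = 301 / 150.51 = 2.00 ≈ 2
Molecular formula = (C4H3ClO4)×2 = C8H6Cl2O8

C8H6Cl2O8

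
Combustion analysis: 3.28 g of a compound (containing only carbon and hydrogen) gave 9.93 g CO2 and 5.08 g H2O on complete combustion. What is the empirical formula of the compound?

C2H5

mol C = 9.93 / 44.01 = 0.2256; mass C = 0.2256 × 12.01 = 2.710 g
mol H = 2 × (5.08 / 18.02) = 0.5638; mass H = 0.5638 × 1.008 = 0.5683 g
Divide by the smallest (0.2256 mol C): C 1.000, H 2.499
Multiply by 2: C 2.00, H 5.00 → C2H5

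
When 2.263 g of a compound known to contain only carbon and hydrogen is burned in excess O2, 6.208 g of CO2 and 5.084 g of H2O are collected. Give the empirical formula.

CH4

mol C = 6.208 / 44.01 = 0.1411; mass C = 0.1411 × 12.01 = 1.694 g
mol H = 2 × (5.084 / 18.02) = 0.5643; mass H = 0.5643 × 1.008 = 0.5688 g
Smallest is C at 0.1411 mol; normalising gives C 1.000, H 4.000
→ CH4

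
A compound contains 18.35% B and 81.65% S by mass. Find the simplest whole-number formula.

Assume 100 g: 18.35 g B, 81.65 g S.
Moles — B: 18.35 / 10.81 = 1.698 mol; S: 81.65 / 32.07 = 2.546 mol
Ratios (÷ 1.698): B 1.000, S 1.500
×2: B 2.00, S 3.00 → B2S3

B2S3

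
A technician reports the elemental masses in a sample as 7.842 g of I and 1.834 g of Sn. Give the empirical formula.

I4Sn

I: 7.842 g ÷ 126.90 g/mol = 0.0618 mol
Sn: 1.834 g ÷ 118.71 g/mol = 0.01545 mol
Divide by the smallest (0.01545 mol Sn): I 4.000, Sn 1.000
Ratio ≈ 4:1, so the empirical formula is I4Sn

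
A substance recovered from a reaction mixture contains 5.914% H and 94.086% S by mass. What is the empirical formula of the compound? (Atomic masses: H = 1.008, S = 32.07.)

H2S

Assume 100 g: 5.914 g H, 94.086 g S.
Moles — H: 5.914 / 1.008 = 5.867 mol; S: 94.086 / 32.07 = 2.934 mol
Smallest is S at 2.934 mol; normalising gives H 2.000, S 1.000
≈ 2:1 → H2S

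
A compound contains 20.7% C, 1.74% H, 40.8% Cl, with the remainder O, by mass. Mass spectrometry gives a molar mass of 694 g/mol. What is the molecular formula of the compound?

Assume 100 g: 20.7 g C, 1.74 g H, 40.8 g Cl, 36.76 g O.
Moles — C: 20.7 / 12.01 = 1.724 mol; H: 1.74 / 1.008 = 1.726 mol; Cl: 40.8 / 35.45 = 1.151 mol; O: 36.76 / 16.00 = 2.297 mol
Divide by the smallest (1.151 mol Cl): C 1.498, H 1.500, Cl 1.000, O 1.996
Multiply by 2: C 3.00, H 3.00, Cl 2.00, O 3.99 → C3H3Cl2O4
Empirical-formula mass = 173.95 g/mol
n = 694 / 173.95 = 3.99 ≈ 4
Molecular formula = (C3H3Cl2O4)×4 = C12H12Cl8O16

C12H12Cl8O16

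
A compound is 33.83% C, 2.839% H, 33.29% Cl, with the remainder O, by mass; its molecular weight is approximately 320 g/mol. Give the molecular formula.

Assume 100 g: 33.83 g C, 2.839 g H, 33.29 g Cl, 30.041 g O.
C: 33.83 g ÷ 12.01 g/mol = 2.817 mol
H: 2.839 g ÷ 1.008 g/mol = 2.816 mol
Cl: 33.29 g ÷ 35.45 g/mol = 0.9391 mol
O: 30.041 g ÷ 16.00 g/mol = 1.878 mol
Ratios (÷ 0.9391): C 3.000, H 2.999, Cl 1.000, O 1.999
≈ 3:3:1:2 → C3H3ClO2
Empirical-formula mass = 106.50 g/mol
n = 320 / 106.50 = 3.00 ≈ 3
Molecular formula = (C3H3ClO2)×3 = C9H9Cl3O6

C9H9Cl3O6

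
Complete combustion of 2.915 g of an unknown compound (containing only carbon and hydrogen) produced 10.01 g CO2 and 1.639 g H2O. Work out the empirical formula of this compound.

C5H4

mol C = 10.01 / 44.01 = 0.2274; mass C = 0.2274 × 12.01 = 2.732 g
mol H = 2 × (1.639 / 18.02) = 0.1819; mass H = 0.1819 × 1.008 = 0.1834 g
Smallest is H at 0.1819 mol; normalising gives C 1.250, H 1.000
Scaling by 4: C 5.00, H 4.00 → C5H4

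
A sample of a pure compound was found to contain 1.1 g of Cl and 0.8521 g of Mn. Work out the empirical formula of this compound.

Cl2Mn

n(Cl) = 1.1/35.45 = 0.03103, n(Mn) = 0.8521/54.94 = 0.01551
Divide by the smallest (0.01551 mol Mn): Cl 2.001, Mn 1.000
→ Cl2Mn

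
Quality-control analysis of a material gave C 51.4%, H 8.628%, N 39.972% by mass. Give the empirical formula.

C3H6N2

Assume 100 g: 51.4 g C, 8.628 g H, 39.972 g N.
Moles — C: 51.4 / 12.01 = 4.28 mol; H: 8.628 / 1.008 = 8.56 mol; N: 39.972 / 14.01 = 2.853 mol
Smallest is N at 2.853 mol; normalising gives C 1.500, H 3.000, N 1.000
Scaling by 2: C 3.00, H 6.00, N 2.00 → C3H6N2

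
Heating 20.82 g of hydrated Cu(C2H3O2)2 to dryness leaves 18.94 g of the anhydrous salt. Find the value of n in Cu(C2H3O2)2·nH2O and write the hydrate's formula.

Mass of water lost = 20.82 − 18.94 = 1.88 g → 1.88 / 18.02 = 0.1043 mol H2O
Molar mass of Cu(C2H3O2)2 = 181.64 g/mol → mol Cu(C2H3O2)2 = 18.94 / 181.64 = 0.1043
n = 0.1043 / 0.1043 = 1.00 ≈ 1 → Cu(C2H3O2)2·H2O

Cu(C2H3O2)2·H2O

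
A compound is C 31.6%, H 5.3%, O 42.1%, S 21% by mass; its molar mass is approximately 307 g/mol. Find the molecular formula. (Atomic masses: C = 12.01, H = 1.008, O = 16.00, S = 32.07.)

Assume 100 g: 31.6 g C, 5.3 g H, 42.1 g O, 21 g S.
Moles — C: 31.6 / 12.01 = 2.631 mol; H: 5.3 / 1.008 = 5.258 mol; O: 42.1 / 16.00 = 2.631 mol; S: 21 / 32.07 = 0.6548 mol
Smallest is S at 0.6548 mol; normalising gives C 4.018, H 8.030, O 4.018, S 1.000
≈ 4:8:4:1 → C4H8O4S
Empirical-formula mass = 152.17 g/mol
n = 307 / 152.17 = 2.02 ≈ 2
Molecular formula = (C4H8O4S)×2 = C8H16O8S2

C8H16O8S2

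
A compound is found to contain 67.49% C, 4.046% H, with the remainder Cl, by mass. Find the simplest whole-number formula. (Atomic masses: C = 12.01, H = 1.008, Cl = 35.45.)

Assume 100 g: 67.49 g C, 4.046 g H, 28.464 g Cl.
C: 67.49 g ÷ 12.01 g/mol = 5.619 mol
H: 4.046 g ÷ 1.008 g/mol = 4.014 mol
Cl: 28.464 g ÷ 35.45 g/mol = 0.8029 mol
Smallest is Cl at 0.8029 mol; normalising gives C 6.999, H 4.999, Cl 1.000
≈ 7:5:1 → C7H5Cl

C7H5Cl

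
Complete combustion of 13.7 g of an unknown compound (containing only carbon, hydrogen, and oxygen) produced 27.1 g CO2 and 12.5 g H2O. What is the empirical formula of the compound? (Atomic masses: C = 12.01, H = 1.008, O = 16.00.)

mol C = 27.1 / 44.01 = 0.6158; mass C = 0.6158 × 12.01 = 7.395 g
mol H = 2 × (12.5 / 18.02) = 1.387; mass H = 1.387 × 1.008 = 1.398 g
mass O = 13.7 − (8.794) = 4.906 g → mol O = 0.3066
Divide by the smallest (0.3066 mol O): C 2.008, H 4.524, O 1.000
Scaling by 2: C 4.02, H 9.05, O 2.00 → C4H9O2

C4H9O2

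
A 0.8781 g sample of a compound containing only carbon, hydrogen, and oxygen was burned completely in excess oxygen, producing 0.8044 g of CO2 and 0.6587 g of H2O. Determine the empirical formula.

CH4O2

mol C = 0.8044 / 44.01 = 0.01828; mass C = 0.01828 × 12.01 = 0.2195 g
mol H = 2 × (0.6587 / 18.02) = 0.07311; mass H = 0.07311 × 1.008 = 0.07369 g
mass O = 0.8781 − (0.2932) = 0.5849 g → mol O = 0.03656
Ratios (÷ 0.01828): C 1.000, H 4.000, O 2.000
→ CH4O2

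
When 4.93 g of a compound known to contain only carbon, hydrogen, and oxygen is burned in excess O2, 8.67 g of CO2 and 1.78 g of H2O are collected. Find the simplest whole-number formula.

mol C = 8.67 / 44.01 = 0.1970; mass C = 0.1970 × 12.01 = 2.366 g
mol H = 2 × (1.78 / 18.02) = 0.1976; mass H = 0.1976 × 1.008 = 0.1991 g
mass O = 4.93 − (2.565) = 2.365 g → mol O = 0.1478
Smallest is O at 0.1478 mol; normalising gives C 1.333, H 1.337, O 1.000
Multiply by 3: C 4.00, H 4.01, O 3.00 → C4H4O3

C4H4O3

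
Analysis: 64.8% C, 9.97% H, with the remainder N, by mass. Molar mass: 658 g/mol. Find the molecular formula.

Assume 100 g: 64.8 g C, 9.97 g H, 25.23 g N.
Moles — C: 64.8 / 12.01 = 5.396 mol; H: 9.97 / 1.008 = 9.891 mol; N: 25.23 / 14.01 = 1.801 mol
Ratios (÷ 1.801): C 2.996, H 5.492, N 1.000
Scaling by 2: C 5.99, H 10.98, N 2.00 → C6H11N2
Empirical-formula mass = 111.17 g/mol
n = 658 / 111.17 = 5.92 ≈ 6
Molecular formula = (C6H11N2)×6 = C36H66N12

C36H66N12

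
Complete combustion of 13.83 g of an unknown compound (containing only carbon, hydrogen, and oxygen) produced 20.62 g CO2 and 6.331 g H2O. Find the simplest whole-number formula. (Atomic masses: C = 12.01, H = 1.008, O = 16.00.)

mol C = 20.62 / 44.01 = 0.4685; mass C = 0.4685 × 12.01 = 5.627 g
mol H = 2 × (6.331 / 18.02) = 0.7027; mass H = 0.7027 × 1.008 = 0.7083 g
mass O = 13.83 − (6.335) = 7.495 g → mol O = 0.4684
Smallest is O at 0.4684 mol; normalising gives C 1.000, H 1.500, O 1.000
Scaling by 2: C 2.00, H 3.00, O 2.00 → C2H3O2

C2H3O2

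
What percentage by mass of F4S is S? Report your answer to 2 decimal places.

29.68%

Molar mass = 4(19.00) + 1(32.07) = 108.070 g/mol
Mass of S per mole = 1 × 32.07 = 32.070 g
% S = 32.070 / 108.070 × 100 = 29.68%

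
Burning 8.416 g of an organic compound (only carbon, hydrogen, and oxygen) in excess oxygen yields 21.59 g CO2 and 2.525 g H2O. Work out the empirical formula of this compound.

C7H4O2

mol C = 21.59 / 44.01 = 0.4906; mass C = 0.4906 × 12.01 = 5.892 g
mol H = 2 × (2.525 / 18.02) = 0.2802; mass H = 0.2802 × 1.008 = 0.2825 g
mass O = 8.416 − (6.174) = 2.242 g → mol O = 0.1401
Divide by the smallest (0.1401 mol O): C 3.501, H 2.000, O 1.000
Scaling by 2: C 7.00, H 4.00, O 2.00 → C7H4O2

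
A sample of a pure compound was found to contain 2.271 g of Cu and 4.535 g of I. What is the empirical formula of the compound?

CuI

Moles — Cu: 2.271 / 63.55 = 0.03574 mol; I: 4.535 / 126.90 = 0.03574 mol
Smallest is Cu at 0.03574 mol; normalising gives Cu 1.000, I 1.000
Ratio ≈ 1:1, so the empirical formula is CuI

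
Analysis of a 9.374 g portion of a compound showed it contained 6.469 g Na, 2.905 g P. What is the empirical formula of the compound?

Na3P

Na: 6.469 g ÷ 22.99 g/mol = 0.2814 mol
P: 2.905 g ÷ 30.97 g/mol = 0.0938 mol
Smallest is P at 0.0938 mol; normalising gives Na 3.000, P 1.000
≈ 3:1 → Na3P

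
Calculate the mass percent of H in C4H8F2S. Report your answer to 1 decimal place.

6.4%

Molar mass = 4(12.01) + 8(1.008) + 2(19.00) + 1(32.07) = 126.174 g/mol
Mass of H per mole = 8 × 1.008 = 8.064 g
% H = 8.064 / 126.174 × 100 = 6.4%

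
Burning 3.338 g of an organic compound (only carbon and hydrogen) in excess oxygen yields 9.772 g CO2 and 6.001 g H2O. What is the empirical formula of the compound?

CH3

mol C = 9.772 / 44.01 = 0.2220; mass C = 0.2220 × 12.01 = 2.667 g
mol H = 2 × (6.001 / 18.02) = 0.6660; mass H = 0.6660 × 1.008 = 0.6714 g
Divide by the smallest (0.222 mol C): C 1.000, H 3.000
Ratio ≈ 1:3, so the empirical formula is CH3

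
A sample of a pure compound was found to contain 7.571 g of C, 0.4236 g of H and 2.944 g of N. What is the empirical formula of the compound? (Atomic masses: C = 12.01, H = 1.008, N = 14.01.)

C3H2N

n(C) = 7.571/12.01 = 0.6304, n(H) = 0.4236/1.008 = 0.4202, n(N) = 2.944/14.01 = 0.2101
Ratios (÷ 0.2101): C 3.000, H 2.000, N 1.000
→ C3H2N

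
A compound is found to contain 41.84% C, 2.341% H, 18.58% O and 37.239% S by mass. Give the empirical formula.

Assume 100 g: 41.84 g C, 2.341 g H, 18.58 g O, 37.239 g S.
Moles — C: 41.84 / 12.01 = 3.484 mol; H: 2.341 / 1.008 = 2.322 mol; O: 18.58 / 16.00 = 1.161 mol; S: 37.239 / 32.07 = 1.161 mol
Smallest is S at 1.161 mol; normalising gives C 3.000, H 2.000, O 1.000, S 1.000
≈ 3:2:1:1 → C3H2OS

C3H2OS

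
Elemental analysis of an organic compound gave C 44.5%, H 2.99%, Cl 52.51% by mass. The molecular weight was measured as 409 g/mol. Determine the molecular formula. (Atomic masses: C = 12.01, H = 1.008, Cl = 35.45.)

Assume 100 g: 44.5 g C, 2.99 g H, 52.51 g Cl.
C: 44.5 g ÷ 12.01 g/mol = 3.705 mol
H: 2.99 g ÷ 1.008 g/mol = 2.966 mol
Cl: 52.51 g ÷ 35.45 g/mol = 1.481 mol
Ratios (÷ 1.481): C 2.501, H 2.003, Cl 1.000
×2: C 5.00, H 4.01, Cl 2.00 → C5H4Cl2
Empirical-formula mass = 134.98 g/mol
n = 409 / 134.98 = 3.03 ≈ 3
Molecular formula = (C5H4Cl2)×3 = C15H12Cl6

C15H12Cl6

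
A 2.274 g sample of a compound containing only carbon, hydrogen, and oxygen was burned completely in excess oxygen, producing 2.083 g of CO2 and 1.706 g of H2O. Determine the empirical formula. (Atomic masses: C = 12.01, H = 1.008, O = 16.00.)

CH4O2

mol C = 2.083 / 44.01 = 0.04733; mass C = 0.04733 × 12.01 = 0.5684 g
mol H = 2 × (1.706 / 18.02) = 0.1893; mass H = 0.1893 × 1.008 = 0.1909 g
mass O = 2.274 − (0.7593) = 1.515 g → mol O = 0.09467
Smallest is C at 0.04733 mol; normalising gives C 1.000, H 4.001, O 2.000
Ratio ≈ 1:4:2, so the empirical formula is CH4O2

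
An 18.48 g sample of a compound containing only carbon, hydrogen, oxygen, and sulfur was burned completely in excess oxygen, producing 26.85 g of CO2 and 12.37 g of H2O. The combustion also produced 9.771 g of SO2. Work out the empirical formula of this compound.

C4H9O2S

mol C = 26.85 / 44.01 = 0.6101; mass C = 0.6101 × 12.01 = 7.327 g
mol H = 2 × (12.37 / 18.02) = 1.373; mass H = 1.373 × 1.008 = 1.384 g
mol S = 9.771 / 64.07 = 0.1525; mass S = 4.891 g
mass O = 18.48 − (13.60) = 4.878 g → mol O = 0.3049
Smallest is S at 0.1525 mol; normalising gives C 4.000, H 9.002, O 1.999, S 1.000
→ C4H9O2S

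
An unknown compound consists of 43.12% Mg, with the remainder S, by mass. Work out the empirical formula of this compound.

MgS

Assume 100 g: 43.12 g Mg, 56.88 g S.
Moles — Mg: 43.12 / 24.31 = 1.774 mol; S: 56.88 / 32.07 = 1.774 mol
Divide by the smallest (1.774 mol S): Mg 1.000, S 1.000
Ratio ≈ 1:1, so the empirical formula is MgS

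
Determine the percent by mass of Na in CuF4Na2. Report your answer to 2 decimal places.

24.78%

Molar mass = 1(63.55) + 4(19.00) + 2(22.99) = 185.530 g/mol
Mass of Na per mole = 2 × 22.99 = 45.980 g
% Na = 45.980 / 185.530 × 100 = 24.78%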